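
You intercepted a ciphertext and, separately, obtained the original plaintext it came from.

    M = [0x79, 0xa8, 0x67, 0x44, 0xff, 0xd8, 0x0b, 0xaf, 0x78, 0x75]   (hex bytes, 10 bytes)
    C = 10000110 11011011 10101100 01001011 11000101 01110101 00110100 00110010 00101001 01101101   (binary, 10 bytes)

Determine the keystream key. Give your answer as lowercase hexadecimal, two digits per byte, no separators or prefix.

ff73cb0f3aad3f9d5118

Since C = M ⊕ key, XORing both sides with M gives key = M ⊕ C.
121 XOR 134 = 255
168 XOR 219 = 115
103 XOR 172 = 203
 68 XOR  75 =  15
255 XOR 197 =  58
216 XOR 117 = 173
 11 XOR  52 =  63
175 XOR  50 = 157
120 XOR  41 =  81
117 XOR 109 =  24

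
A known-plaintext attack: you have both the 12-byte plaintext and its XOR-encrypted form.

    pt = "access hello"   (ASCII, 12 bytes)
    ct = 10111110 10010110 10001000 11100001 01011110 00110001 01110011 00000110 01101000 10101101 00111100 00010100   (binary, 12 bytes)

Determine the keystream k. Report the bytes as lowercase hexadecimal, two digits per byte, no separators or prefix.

dff5eb842d42536e0dc1507b

Since ct = pt ⊕ k, XORing both sides with pt gives k = pt ⊕ ct.
61 ^ be = df
63 ^ 96 = f5
63 ^ 88 = eb
65 ^ e1 = 84
73 ^ 5e = 2d
73 ^ 31 = 42
20 ^ 73 = 53
68 ^ 06 = 6e
65 ^ 68 = 0d
6c ^ ad = c1
6c ^ 3c = 50
6f ^ 14 = 7b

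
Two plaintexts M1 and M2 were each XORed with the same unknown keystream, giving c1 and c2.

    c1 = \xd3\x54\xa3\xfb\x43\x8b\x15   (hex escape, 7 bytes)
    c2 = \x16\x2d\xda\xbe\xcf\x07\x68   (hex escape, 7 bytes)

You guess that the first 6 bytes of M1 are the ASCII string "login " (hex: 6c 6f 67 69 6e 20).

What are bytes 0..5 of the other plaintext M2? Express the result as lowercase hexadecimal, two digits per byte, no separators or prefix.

First, c1 ⊕ c2 = (M1 ⊕ K) ⊕ (M2 ⊕ K) = M1 ⊕ M2, so the key drops out. Then M2 = (M1 ⊕ M2) ⊕ M1 over the first 6 bytes.
byte 0: (d3 xor 16) xor 6c = c5 xor 6c = a9
byte 1: (54 xor 2d) xor 6f = 79 xor 6f = 16
byte 2: (a3 xor da) xor 67 = 79 xor 67 = 1e
byte 3: (fb xor be) xor 69 = 45 xor 69 = 2c
byte 4: (43 xor cf) xor 6e = 8c xor 6e = e2
byte 5: (8b xor 07) xor 20 = 8c xor 20 = ac

a9161e2ce2ac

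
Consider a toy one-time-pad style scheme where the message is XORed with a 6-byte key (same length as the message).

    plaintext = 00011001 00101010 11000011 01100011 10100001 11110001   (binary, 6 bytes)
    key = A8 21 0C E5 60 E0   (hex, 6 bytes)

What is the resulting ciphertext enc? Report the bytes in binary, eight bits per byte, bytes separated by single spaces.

XOR is its own inverse, so applying the key byte-wise gives the result directly.
byte 0:  25 ⊕ 168 = 177
byte 1:  42 ⊕  33 =  11
byte 2: 195 ⊕  12 = 207
byte 3:  99 ⊕ 229 = 134
byte 4: 161 ⊕  96 = 193
byte 5: 241 ⊕ 224 =  17

10110001 00001011 11001111 10000110 11000001 00010001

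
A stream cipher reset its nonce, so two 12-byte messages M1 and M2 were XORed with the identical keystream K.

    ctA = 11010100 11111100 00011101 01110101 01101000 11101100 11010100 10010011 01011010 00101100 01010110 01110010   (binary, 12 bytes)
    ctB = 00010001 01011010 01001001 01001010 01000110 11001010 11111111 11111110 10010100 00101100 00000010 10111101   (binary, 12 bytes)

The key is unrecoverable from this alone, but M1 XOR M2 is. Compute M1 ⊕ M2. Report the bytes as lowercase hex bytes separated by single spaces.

ctA ⊕ ctB = (M1 ⊕ K) ⊕ (M2 ⊕ K) = M1 ⊕ M2 — the shared key cancels under XOR.
11010100 ⊕ 00010001 = 11000101
11111100 ⊕ 01011010 = 10100110
00011101 ⊕ 01001001 = 01010100
01110101 ⊕ 01001010 = 00111111
01101000 ⊕ 01000110 = 00101110
11101100 ⊕ 11001010 = 00100110
11010100 ⊕ 11111111 = 00101011
10010011 ⊕ 11111110 = 01101101
01011010 ⊕ 10010100 = 11001110
00101100 ⊕ 00101100 = 00000000
01010110 ⊕ 00000010 = 01010100
01110010 ⊕ 10111101 = 11001111

c5 a6 54 3f 2e 26 2b 6d ce 00 54 cf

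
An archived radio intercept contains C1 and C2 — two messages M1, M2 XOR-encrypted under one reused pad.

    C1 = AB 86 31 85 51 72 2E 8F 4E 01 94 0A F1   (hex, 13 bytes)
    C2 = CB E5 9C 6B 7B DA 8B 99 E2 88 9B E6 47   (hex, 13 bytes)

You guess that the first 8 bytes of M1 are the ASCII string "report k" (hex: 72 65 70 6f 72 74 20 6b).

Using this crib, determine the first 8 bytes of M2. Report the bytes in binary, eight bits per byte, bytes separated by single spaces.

00010010 00000110 11011101 10000001 01011000 11011100 10000101 01111101

First, C1 ⊕ C2 = (M1 ⊕ K) ⊕ (M2 ⊕ K) = M1 ⊕ M2, so the key drops out. Then M2 = (M1 ⊕ M2) ⊕ M1 over the first 8 bytes.
byte 0: (ab ^ cb) ^ 72 = 60 ^ 72 = 12
byte 1: (86 ^ e5) ^ 65 = 63 ^ 65 = 06
byte 2: (31 ^ 9c) ^ 70 = ad ^ 70 = dd
byte 3: (85 ^ 6b) ^ 6f = ee ^ 6f = 81
byte 4: (51 ^ 7b) ^ 72 = 2a ^ 72 = 58
byte 5: (72 ^ da) ^ 74 = a8 ^ 74 = dc
byte 6: (2e ^ 8b) ^ 20 = a5 ^ 20 = 85
byte 7: (8f ^ 99) ^ 6b = 16 ^ 6b = 7d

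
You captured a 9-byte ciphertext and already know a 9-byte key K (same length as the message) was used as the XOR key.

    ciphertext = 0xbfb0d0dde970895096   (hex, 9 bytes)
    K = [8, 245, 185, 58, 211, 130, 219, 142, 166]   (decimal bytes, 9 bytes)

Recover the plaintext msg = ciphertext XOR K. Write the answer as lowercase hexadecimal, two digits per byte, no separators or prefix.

b74569e73af252de30

XOR is its own inverse, so applying the key byte-wise gives the result directly.
bf xor 08 = b7
b0 xor f5 = 45
d0 xor b9 = 69
dd xor 3a = e7
e9 xor d3 = 3a
70 xor 82 = f2
89 xor db = 52
50 xor 8e = de
96 xor a6 = 30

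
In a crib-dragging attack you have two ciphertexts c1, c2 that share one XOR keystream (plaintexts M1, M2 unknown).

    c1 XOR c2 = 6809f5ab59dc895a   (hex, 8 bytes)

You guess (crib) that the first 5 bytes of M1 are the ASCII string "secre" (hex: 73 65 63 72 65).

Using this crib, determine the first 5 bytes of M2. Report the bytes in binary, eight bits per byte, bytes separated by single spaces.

Since c1 ⊕ c2 = M1 ⊕ M2, XORing with the guessed M1 bytes yields the corresponding M2 bytes: M2 = (c1 ⊕ c2) ⊕ M1.
68 XOR 73 = 1b
09 XOR 65 = 6c
f5 XOR 63 = 96
ab XOR 72 = d9
59 XOR 65 = 3c

00011011 01101100 10010110 11011001 00111100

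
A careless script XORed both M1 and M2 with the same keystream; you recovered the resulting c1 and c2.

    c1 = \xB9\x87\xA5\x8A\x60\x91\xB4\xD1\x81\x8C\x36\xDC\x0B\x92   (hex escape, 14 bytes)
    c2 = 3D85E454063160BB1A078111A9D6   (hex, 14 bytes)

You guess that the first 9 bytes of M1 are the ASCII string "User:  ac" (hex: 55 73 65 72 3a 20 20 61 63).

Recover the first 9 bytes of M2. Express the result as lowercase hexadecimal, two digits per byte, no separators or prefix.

First, c1 ⊕ c2 = (M1 ⊕ K) ⊕ (M2 ⊕ K) = M1 ⊕ M2, so the key drops out. Then M2 = (M1 ⊕ M2) ⊕ M1 over the first 9 bytes.
byte 0: (b9 ⊕ 3d) ⊕ 55 = 84 ⊕ 55 = d1
byte 1: (87 ⊕ 85) ⊕ 73 = 02 ⊕ 73 = 71
byte 2: (a5 ⊕ e4) ⊕ 65 = 41 ⊕ 65 = 24
byte 3: (8a ⊕ 54) ⊕ 72 = de ⊕ 72 = ac
byte 4: (60 ⊕ 06) ⊕ 3a = 66 ⊕ 3a = 5c
byte 5: (91 ⊕ 31) ⊕ 20 = a0 ⊕ 20 = 80
byte 6: (b4 ⊕ 60) ⊕ 20 = d4 ⊕ 20 = f4
byte 7: (d1 ⊕ bb) ⊕ 61 = 6a ⊕ 61 = 0b
byte 8: (81 ⊕ 1a) ⊕ 63 = 9b ⊕ 63 = f8

d17124ac5c80f40bf8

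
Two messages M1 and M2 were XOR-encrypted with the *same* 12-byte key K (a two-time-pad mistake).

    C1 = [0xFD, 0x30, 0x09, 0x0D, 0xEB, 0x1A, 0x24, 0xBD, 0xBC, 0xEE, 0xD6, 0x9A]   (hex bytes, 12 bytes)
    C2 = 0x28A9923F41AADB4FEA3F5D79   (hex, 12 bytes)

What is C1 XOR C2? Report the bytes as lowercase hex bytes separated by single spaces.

C1 ⊕ C2 = (M1 ⊕ K) ⊕ (M2 ⊕ K) = M1 ⊕ M2 — the shared key cancels under XOR.
fd xor 28 = d5
30 xor a9 = 99
09 xor 92 = 9b
0d xor 3f = 32
eb xor 41 = aa
1a xor aa = b0
24 xor db = ff
bd xor 4f = f2
bc xor ea = 56
ee xor 3f = d1
d6 xor 5d = 8b
9a xor 79 = e3

d5 99 9b 32 aa b0 ff f2 56 d1 8b e3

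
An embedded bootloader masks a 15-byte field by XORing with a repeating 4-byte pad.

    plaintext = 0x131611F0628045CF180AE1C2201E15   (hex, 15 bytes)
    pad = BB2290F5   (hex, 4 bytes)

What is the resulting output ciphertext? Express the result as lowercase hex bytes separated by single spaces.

The 4-byte key repeats, so the effective keystream is bb 22 90 f5 bb 22 90 f5 bb 22 90 f5 bb 22 90.
byte 0: 00010011 ^ 10111011 = 10101000
byte 1: 00010110 ^ 00100010 = 00110100
byte 2: 00010001 ^ 10010000 = 10000001
byte 3: 11110000 ^ 11110101 = 00000101
byte 4: 01100010 ^ 10111011 = 11011001
byte 5: 10000000 ^ 00100010 = 10100010
byte 6: 01000101 ^ 10010000 = 11010101
byte 7: 11001111 ^ 11110101 = 00111010
byte 8: 00011000 ^ 10111011 = 10100011
byte 9: 00001010 ^ 00100010 = 00101000
byte 10: 11100001 ^ 10010000 = 01110001
byte 11: 11000010 ^ 11110101 = 00110111
byte 12: 00100000 ^ 10111011 = 10011011
byte 13: 00011110 ^ 00100010 = 00111100
byte 14: 00010101 ^ 10010000 = 10000101

a8 34 81 05 d9 a2 d5 3a a3 28 71 37 9b 3c 85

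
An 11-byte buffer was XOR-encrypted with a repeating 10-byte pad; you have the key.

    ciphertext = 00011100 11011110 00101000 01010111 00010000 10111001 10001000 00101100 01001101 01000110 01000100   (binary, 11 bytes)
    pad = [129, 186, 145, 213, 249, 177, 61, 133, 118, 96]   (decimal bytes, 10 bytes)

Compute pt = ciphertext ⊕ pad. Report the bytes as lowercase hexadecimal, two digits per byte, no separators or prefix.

9d64b982e908b5a93b26c5

The 10-byte key repeats, so the effective keystream is 81 ba 91 d5 f9 b1 3d 85 76 60 81.
byte 0: 00011100 XOR 10000001 = 10011101
byte 1: 11011110 XOR 10111010 = 01100100
byte 2: 00101000 XOR 10010001 = 10111001
byte 3: 01010111 XOR 11010101 = 10000010
byte 4: 00010000 XOR 11111001 = 11101001
byte 5: 10111001 XOR 10110001 = 00001000
byte 6: 10001000 XOR 00111101 = 10110101
byte 7: 00101100 XOR 10000101 = 10101001
byte 8: 01001101 XOR 01110110 = 00111011
byte 9: 01000110 XOR 01100000 = 00100110
byte 10: 01000100 XOR 10000001 = 11000101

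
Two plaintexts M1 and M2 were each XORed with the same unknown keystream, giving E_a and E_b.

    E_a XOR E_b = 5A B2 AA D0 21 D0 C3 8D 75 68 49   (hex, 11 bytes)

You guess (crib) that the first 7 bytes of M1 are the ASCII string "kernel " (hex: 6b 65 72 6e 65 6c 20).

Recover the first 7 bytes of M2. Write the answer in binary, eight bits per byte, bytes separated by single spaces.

Since E_a ⊕ E_b = M1 ⊕ M2, XORing with the guessed M1 bytes yields the corresponding M2 bytes: M2 = (E_a ⊕ E_b) ⊕ M1.
byte 0: 5a XOR 6b = 31
byte 1: b2 XOR 65 = d7
byte 2: aa XOR 72 = d8
byte 3: d0 XOR 6e = be
byte 4: 21 XOR 65 = 44
byte 5: d0 XOR 6c = bc
byte 6: c3 XOR 20 = e3

00110001 11010111 11011000 10111110 01000100 10111100 11100011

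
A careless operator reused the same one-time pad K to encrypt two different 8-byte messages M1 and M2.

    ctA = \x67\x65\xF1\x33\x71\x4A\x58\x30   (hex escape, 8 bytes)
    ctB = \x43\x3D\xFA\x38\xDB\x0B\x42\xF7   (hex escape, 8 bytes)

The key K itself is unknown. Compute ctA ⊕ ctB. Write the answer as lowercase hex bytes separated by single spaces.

ctA ⊕ ctB = (M1 ⊕ K) ⊕ (M2 ⊕ K) = M1 ⊕ M2 — the shared key cancels under XOR.
67 xor 43 = 24
65 xor 3d = 58
f1 xor fa = 0b
33 xor 38 = 0b
71 xor db = aa
4a xor 0b = 41
58 xor 42 = 1a
30 xor f7 = c7

24 58 0b 0b aa 41 1a c7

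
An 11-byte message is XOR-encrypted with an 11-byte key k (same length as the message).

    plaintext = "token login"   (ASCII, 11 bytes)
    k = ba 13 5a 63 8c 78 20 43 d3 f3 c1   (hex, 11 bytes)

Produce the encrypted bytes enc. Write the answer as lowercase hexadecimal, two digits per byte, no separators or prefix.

74 xor ba = ce
6f xor 13 = 7c
6b xor 5a = 31
65 xor 63 = 06
6e xor 8c = e2
20 xor 78 = 58
6c xor 20 = 4c
6f xor 43 = 2c
67 xor d3 = b4
69 xor f3 = 9a
6e xor c1 = af

ce7c3106e2584c2cb49aaf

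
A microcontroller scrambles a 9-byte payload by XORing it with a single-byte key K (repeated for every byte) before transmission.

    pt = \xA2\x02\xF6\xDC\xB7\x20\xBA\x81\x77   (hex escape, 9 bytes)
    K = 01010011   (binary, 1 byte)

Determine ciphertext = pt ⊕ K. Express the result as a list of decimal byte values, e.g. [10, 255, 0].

The 1-byte key repeats, so the effective keystream is 53 53 53 53 53 53 53 53 53.
byte 0: a2 ⊕ 53 = f1
byte 1: 02 ⊕ 53 = 51
byte 2: f6 ⊕ 53 = a5
byte 3: dc ⊕ 53 = 8f
byte 4: b7 ⊕ 53 = e4
byte 5: 20 ⊕ 53 = 73
byte 6: ba ⊕ 53 = e9
byte 7: 81 ⊕ 53 = d2
byte 8: 77 ⊕ 53 = 24

[241, 81, 165, 143, 228, 115, 233, 210, 36]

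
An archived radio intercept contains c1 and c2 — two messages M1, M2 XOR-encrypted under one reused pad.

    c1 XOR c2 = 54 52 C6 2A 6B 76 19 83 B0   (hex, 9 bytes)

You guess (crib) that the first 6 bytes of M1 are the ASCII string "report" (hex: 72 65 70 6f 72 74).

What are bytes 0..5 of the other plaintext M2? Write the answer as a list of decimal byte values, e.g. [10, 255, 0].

Since c1 ⊕ c2 = M1 ⊕ M2, XORing with the guessed M1 bytes yields the corresponding M2 bytes: M2 = (c1 ⊕ c2) ⊕ M1.
byte 0: 54 xor 72 = 26
byte 1: 52 xor 65 = 37
byte 2: c6 xor 70 = b6
byte 3: 2a xor 6f = 45
byte 4: 6b xor 72 = 19
byte 5: 76 xor 74 = 02

[38, 55, 182, 69, 25, 2]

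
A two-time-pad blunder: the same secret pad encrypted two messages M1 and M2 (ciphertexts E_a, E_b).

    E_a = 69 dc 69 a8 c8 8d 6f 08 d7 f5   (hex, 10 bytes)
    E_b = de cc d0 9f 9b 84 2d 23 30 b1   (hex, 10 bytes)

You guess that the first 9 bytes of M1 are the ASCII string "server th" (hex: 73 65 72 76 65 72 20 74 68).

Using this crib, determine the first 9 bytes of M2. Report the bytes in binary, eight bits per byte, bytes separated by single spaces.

11000100 01110101 11001011 01000001 00110110 01111011 01100010 01011111 10001111

First, E_a ⊕ E_b = (M1 ⊕ K) ⊕ (M2 ⊕ K) = M1 ⊕ M2, so the key drops out. Then M2 = (M1 ⊕ M2) ⊕ M1 over the first 9 bytes.
byte 0: (69 ⊕ de) ⊕ 73 = b7 ⊕ 73 = c4
byte 1: (dc ⊕ cc) ⊕ 65 = 10 ⊕ 65 = 75
byte 2: (69 ⊕ d0) ⊕ 72 = b9 ⊕ 72 = cb
byte 3: (a8 ⊕ 9f) ⊕ 76 = 37 ⊕ 76 = 41
byte 4: (c8 ⊕ 9b) ⊕ 65 = 53 ⊕ 65 = 36
byte 5: (8d ⊕ 84) ⊕ 72 = 09 ⊕ 72 = 7b
byte 6: (6f ⊕ 2d) ⊕ 20 = 42 ⊕ 20 = 62
byte 7: (08 ⊕ 23) ⊕ 74 = 2b ⊕ 74 = 5f
byte 8: (d7 ⊕ 30) ⊕ 68 = e7 ⊕ 68 = 8f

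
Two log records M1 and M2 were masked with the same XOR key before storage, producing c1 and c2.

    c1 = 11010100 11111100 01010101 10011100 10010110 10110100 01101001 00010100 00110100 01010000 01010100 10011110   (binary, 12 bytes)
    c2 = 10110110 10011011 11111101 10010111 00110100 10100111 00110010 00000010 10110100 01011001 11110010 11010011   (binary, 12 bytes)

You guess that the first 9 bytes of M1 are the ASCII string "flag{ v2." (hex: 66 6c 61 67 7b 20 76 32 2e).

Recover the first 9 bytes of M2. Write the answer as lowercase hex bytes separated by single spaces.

First, c1 ⊕ c2 = (M1 ⊕ K) ⊕ (M2 ⊕ K) = M1 ⊕ M2, so the key drops out. Then M2 = (M1 ⊕ M2) ⊕ M1 over the first 9 bytes.
byte 0: (d4 ⊕ b6) ⊕ 66 = 62 ⊕ 66 = 04
byte 1: (fc ⊕ 9b) ⊕ 6c = 67 ⊕ 6c = 0b
byte 2: (55 ⊕ fd) ⊕ 61 = a8 ⊕ 61 = c9
byte 3: (9c ⊕ 97) ⊕ 67 = 0b ⊕ 67 = 6c
byte 4: (96 ⊕ 34) ⊕ 7b = a2 ⊕ 7b = d9
byte 5: (b4 ⊕ a7) ⊕ 20 = 13 ⊕ 20 = 33
byte 6: (69 ⊕ 32) ⊕ 76 = 5b ⊕ 76 = 2d
byte 7: (14 ⊕ 02) ⊕ 32 = 16 ⊕ 32 = 24
byte 8: (34 ⊕ b4) ⊕ 2e = 80 ⊕ 2e = ae

04 0b c9 6c d9 33 2d 24 ae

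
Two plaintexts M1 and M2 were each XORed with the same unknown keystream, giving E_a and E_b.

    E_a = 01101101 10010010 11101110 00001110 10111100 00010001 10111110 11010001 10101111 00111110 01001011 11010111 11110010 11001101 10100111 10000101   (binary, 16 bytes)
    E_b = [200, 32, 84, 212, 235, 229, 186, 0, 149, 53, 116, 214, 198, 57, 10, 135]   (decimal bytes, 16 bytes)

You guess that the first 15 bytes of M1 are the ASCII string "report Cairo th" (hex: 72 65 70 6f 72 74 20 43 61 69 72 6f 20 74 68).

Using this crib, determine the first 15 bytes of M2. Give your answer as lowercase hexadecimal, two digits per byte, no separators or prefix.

d7d7cab5258024925b624d6e1480c5

First, E_a ⊕ E_b = (M1 ⊕ K) ⊕ (M2 ⊕ K) = M1 ⊕ M2, so the key drops out. Then M2 = (M1 ⊕ M2) ⊕ M1 over the first 15 bytes.
byte 0: (6d xor c8) xor 72 = a5 xor 72 = d7
byte 1: (92 xor 20) xor 65 = b2 xor 65 = d7
byte 2: (ee xor 54) xor 70 = ba xor 70 = ca
byte 3: (0e xor d4) xor 6f = da xor 6f = b5
byte 4: (bc xor eb) xor 72 = 57 xor 72 = 25
byte 5: (11 xor e5) xor 74 = f4 xor 74 = 80
byte 6: (be xor ba) xor 20 = 04 xor 20 = 24
byte 7: (d1 xor 00) xor 43 = d1 xor 43 = 92
byte 8: (af xor 95) xor 61 = 3a xor 61 = 5b
byte 9: (3e xor 35) xor 69 = 0b xor 69 = 62
byte 10: (4b xor 74) xor 72 = 3f xor 72 = 4d
byte 11: (d7 xor d6) xor 6f = 01 xor 6f = 6e
byte 12: (f2 xor c6) xor 20 = 34 xor 20 = 14
byte 13: (cd xor 39) xor 74 = f4 xor 74 = 80
byte 14: (a7 xor 0a) xor 68 = ad xor 68 = c5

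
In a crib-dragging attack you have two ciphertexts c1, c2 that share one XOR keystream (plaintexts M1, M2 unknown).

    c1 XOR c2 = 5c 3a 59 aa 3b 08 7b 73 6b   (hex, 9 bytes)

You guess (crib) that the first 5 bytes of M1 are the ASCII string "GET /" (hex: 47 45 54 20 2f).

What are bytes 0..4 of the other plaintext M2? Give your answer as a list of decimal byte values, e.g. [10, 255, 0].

[27, 127, 13, 138, 20]

Since c1 ⊕ c2 = M1 ⊕ M2, XORing with the guessed M1 bytes yields the corresponding M2 bytes: M2 = (c1 ⊕ c2) ⊕ M1.
5c ^ 47 = 1b
3a ^ 45 = 7f
59 ^ 54 = 0d
aa ^ 20 = 8a
3b ^ 2f = 14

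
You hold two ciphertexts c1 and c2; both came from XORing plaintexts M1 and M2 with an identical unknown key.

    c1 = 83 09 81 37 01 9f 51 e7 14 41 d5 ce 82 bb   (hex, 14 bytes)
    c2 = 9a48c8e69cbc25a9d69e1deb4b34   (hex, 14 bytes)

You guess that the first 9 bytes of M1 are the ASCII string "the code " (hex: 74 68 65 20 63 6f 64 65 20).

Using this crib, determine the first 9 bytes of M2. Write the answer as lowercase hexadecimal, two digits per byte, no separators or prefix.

6d292cf1fe4c102be2

First, c1 ⊕ c2 = (M1 ⊕ K) ⊕ (M2 ⊕ K) = M1 ⊕ M2, so the key drops out. Then M2 = (M1 ⊕ M2) ⊕ M1 over the first 9 bytes.
byte 0: (83 xor 9a) xor 74 = 19 xor 74 = 6d
byte 1: (09 xor 48) xor 68 = 41 xor 68 = 29
byte 2: (81 xor c8) xor 65 = 49 xor 65 = 2c
byte 3: (37 xor e6) xor 20 = d1 xor 20 = f1
byte 4: (01 xor 9c) xor 63 = 9d xor 63 = fe
byte 5: (9f xor bc) xor 6f = 23 xor 6f = 4c
byte 6: (51 xor 25) xor 64 = 74 xor 64 = 10
byte 7: (e7 xor a9) xor 65 = 4e xor 65 = 2b
byte 8: (14 xor d6) xor 20 = c2 xor 20 = e2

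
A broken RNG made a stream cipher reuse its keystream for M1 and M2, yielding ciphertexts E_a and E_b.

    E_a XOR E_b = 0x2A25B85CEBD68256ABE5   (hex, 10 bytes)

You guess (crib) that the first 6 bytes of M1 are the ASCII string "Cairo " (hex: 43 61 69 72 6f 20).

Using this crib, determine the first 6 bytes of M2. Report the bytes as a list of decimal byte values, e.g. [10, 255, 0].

Since E_a ⊕ E_b = M1 ⊕ M2, XORing with the guessed M1 bytes yields the corresponding M2 bytes: M2 = (E_a ⊕ E_b) ⊕ M1.
byte 0: 00101010 XOR 01000011 = 01101001
byte 1: 00100101 XOR 01100001 = 01000100
byte 2: 10111000 XOR 01101001 = 11010001
byte 3: 01011100 XOR 01110010 = 00101110
byte 4: 11101011 XOR 01101111 = 10000100
byte 5: 11010110 XOR 00100000 = 11110110

[105, 68, 209, 46, 132, 246]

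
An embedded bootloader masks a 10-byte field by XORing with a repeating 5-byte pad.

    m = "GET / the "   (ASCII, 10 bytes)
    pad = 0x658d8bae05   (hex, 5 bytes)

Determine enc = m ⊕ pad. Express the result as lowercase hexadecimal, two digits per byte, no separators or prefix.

22c8df8e2a45f9e3cb25

The 5-byte key repeats, so the effective keystream is 65 8d 8b ae 05 65 8d 8b ae 05.
byte 0: 47 ^ 65 = 22
byte 1: 45 ^ 8d = c8
byte 2: 54 ^ 8b = df
byte 3: 20 ^ ae = 8e
byte 4: 2f ^ 05 = 2a
byte 5: 20 ^ 65 = 45
byte 6: 74 ^ 8d = f9
byte 7: 68 ^ 8b = e3
byte 8: 65 ^ ae = cb
byte 9: 20 ^ 05 = 25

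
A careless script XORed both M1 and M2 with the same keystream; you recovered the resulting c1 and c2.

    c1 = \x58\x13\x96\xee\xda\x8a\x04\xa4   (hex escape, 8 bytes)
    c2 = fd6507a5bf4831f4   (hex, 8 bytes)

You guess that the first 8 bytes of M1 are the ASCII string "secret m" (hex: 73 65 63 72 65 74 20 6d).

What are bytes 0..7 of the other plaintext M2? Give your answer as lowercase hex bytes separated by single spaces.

First, c1 ⊕ c2 = (M1 ⊕ K) ⊕ (M2 ⊕ K) = M1 ⊕ M2, so the key drops out. Then M2 = (M1 ⊕ M2) ⊕ M1 over the first 8 bytes.
byte 0: (58 xor fd) xor 73 = a5 xor 73 = d6
byte 1: (13 xor 65) xor 65 = 76 xor 65 = 13
byte 2: (96 xor 07) xor 63 = 91 xor 63 = f2
byte 3: (ee xor a5) xor 72 = 4b xor 72 = 39
byte 4: (da xor bf) xor 65 = 65 xor 65 = 00
byte 5: (8a xor 48) xor 74 = c2 xor 74 = b6
byte 6: (04 xor 31) xor 20 = 35 xor 20 = 15
byte 7: (a4 xor f4) xor 6d = 50 xor 6d = 3d

d6 13 f2 39 00 b6 15 3d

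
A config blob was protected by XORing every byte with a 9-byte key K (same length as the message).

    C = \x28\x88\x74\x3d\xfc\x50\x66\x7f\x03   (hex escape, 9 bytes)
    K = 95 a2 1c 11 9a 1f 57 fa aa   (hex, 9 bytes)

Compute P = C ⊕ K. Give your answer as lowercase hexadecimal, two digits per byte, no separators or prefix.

28 XOR 95 = bd
88 XOR a2 = 2a
74 XOR 1c = 68
3d XOR 11 = 2c
fc XOR 9a = 66
50 XOR 1f = 4f
66 XOR 57 = 31
7f XOR fa = 85
03 XOR aa = a9

bd2a682c664f3185a9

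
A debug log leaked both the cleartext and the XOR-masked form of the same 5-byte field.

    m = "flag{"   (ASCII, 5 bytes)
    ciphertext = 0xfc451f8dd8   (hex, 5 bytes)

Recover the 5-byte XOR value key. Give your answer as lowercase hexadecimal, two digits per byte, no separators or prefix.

Since ciphertext = m ⊕ key, XORing both sides with m gives key = m ⊕ ciphertext.
66 XOR fc = 9a
6c XOR 45 = 29
61 XOR 1f = 7e
67 XOR 8d = ea
7b XOR d8 = a3

9a297eeaa3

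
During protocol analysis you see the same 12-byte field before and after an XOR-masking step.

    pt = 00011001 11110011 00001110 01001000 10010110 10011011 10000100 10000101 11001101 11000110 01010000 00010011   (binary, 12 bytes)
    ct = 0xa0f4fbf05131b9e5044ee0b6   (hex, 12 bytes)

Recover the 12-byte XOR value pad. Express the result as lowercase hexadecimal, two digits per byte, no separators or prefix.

b907f5b8c7aa3d60c988b0a5

Since ct = pt ⊕ pad, XORing both sides with pt gives pad = pt ⊕ ct.
byte 0:  25 ^ 160 = 185
byte 1: 243 ^ 244 =   7
byte 2:  14 ^ 251 = 245
byte 3:  72 ^ 240 = 184
byte 4: 150 ^  81 = 199
byte 5: 155 ^  49 = 170
byte 6: 132 ^ 185 =  61
byte 7: 133 ^ 229 =  96
byte 8: 205 ^   4 = 201
byte 9: 198 ^  78 = 136
byte 10:  80 ^ 224 = 176
byte 11:  19 ^ 182 = 165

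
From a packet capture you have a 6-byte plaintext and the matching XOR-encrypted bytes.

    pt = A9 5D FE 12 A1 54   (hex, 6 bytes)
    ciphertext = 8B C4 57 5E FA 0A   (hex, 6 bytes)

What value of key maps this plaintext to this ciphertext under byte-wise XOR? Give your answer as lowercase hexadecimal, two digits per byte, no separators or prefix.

Since ciphertext = pt ⊕ key, XORing both sides with pt gives key = pt ⊕ ciphertext.
10101001 ⊕ 10001011 = 00100010
01011101 ⊕ 11000100 = 10011001
11111110 ⊕ 01010111 = 10101001
00010010 ⊕ 01011110 = 01001100
10100001 ⊕ 11111010 = 01011011
01010100 ⊕ 00001010 = 01011110

2299a94c5b5e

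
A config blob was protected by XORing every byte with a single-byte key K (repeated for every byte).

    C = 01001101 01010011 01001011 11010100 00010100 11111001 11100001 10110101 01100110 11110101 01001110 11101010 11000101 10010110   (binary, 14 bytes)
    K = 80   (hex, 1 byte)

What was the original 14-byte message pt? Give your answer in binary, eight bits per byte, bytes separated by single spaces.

11001101 11010011 11001011 01010100 10010100 01111001 01100001 00110101 11100110 01110101 11001110 01101010 01000101 00010110

The 1-byte key repeats, so the effective keystream is 80 80 80 80 80 80 80 80 80 80 80 80 80 80.
byte 0: 4d xor 80 = cd
byte 1: 53 xor 80 = d3
byte 2: 4b xor 80 = cb
byte 3: d4 xor 80 = 54
byte 4: 14 xor 80 = 94
byte 5: f9 xor 80 = 79
byte 6: e1 xor 80 = 61
byte 7: b5 xor 80 = 35
byte 8: 66 xor 80 = e6
byte 9: f5 xor 80 = 75
byte 10: 4e xor 80 = ce
byte 11: ea xor 80 = 6a
byte 12: c5 xor 80 = 45
byte 13: 96 xor 80 = 16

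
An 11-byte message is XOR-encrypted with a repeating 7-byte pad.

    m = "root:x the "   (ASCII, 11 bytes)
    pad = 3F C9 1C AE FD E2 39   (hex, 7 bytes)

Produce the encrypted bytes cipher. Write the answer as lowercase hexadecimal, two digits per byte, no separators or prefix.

The 7-byte key repeats, so the effective keystream is 3f c9 1c ae fd e2 39 3f c9 1c ae.
byte 0: 72 xor 3f = 4d
byte 1: 6f xor c9 = a6
byte 2: 6f xor 1c = 73
byte 3: 74 xor ae = da
byte 4: 3a xor fd = c7
byte 5: 78 xor e2 = 9a
byte 6: 20 xor 39 = 19
byte 7: 74 xor 3f = 4b
byte 8: 68 xor c9 = a1
byte 9: 65 xor 1c = 79
byte 10: 20 xor ae = 8e

4da673dac79a194ba1798e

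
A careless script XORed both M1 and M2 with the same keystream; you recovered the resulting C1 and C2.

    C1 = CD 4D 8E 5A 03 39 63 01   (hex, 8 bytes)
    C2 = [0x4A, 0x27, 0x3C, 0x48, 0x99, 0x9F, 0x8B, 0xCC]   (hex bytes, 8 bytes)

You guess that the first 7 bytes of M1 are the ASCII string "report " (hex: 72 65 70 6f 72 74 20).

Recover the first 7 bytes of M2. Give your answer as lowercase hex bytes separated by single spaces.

f5 0f c2 7d e8 d2 c8

First, C1 ⊕ C2 = (M1 ⊕ K) ⊕ (M2 ⊕ K) = M1 ⊕ M2, so the key drops out. Then M2 = (M1 ⊕ M2) ⊕ M1 over the first 7 bytes.
byte 0: (cd xor 4a) xor 72 = 87 xor 72 = f5
byte 1: (4d xor 27) xor 65 = 6a xor 65 = 0f
byte 2: (8e xor 3c) xor 70 = b2 xor 70 = c2
byte 3: (5a xor 48) xor 6f = 12 xor 6f = 7d
byte 4: (03 xor 99) xor 72 = 9a xor 72 = e8
byte 5: (39 xor 9f) xor 74 = a6 xor 74 = d2
byte 6: (63 xor 8b) xor 20 = e8 xor 20 = c8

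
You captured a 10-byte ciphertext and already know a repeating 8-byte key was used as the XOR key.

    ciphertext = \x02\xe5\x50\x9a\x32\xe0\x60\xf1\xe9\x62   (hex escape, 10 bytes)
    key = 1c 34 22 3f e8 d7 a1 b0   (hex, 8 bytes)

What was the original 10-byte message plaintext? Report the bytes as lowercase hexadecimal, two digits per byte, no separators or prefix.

1ed172a5da37c141f556

The 8-byte key repeats, so the effective keystream is 1c 34 22 3f e8 d7 a1 b0 1c 34.
byte 0: 02 ⊕ 1c = 1e
byte 1: e5 ⊕ 34 = d1
byte 2: 50 ⊕ 22 = 72
byte 3: 9a ⊕ 3f = a5
byte 4: 32 ⊕ e8 = da
byte 5: e0 ⊕ d7 = 37
byte 6: 60 ⊕ a1 = c1
byte 7: f1 ⊕ b0 = 41
byte 8: e9 ⊕ 1c = f5
byte 9: 62 ⊕ 34 = 56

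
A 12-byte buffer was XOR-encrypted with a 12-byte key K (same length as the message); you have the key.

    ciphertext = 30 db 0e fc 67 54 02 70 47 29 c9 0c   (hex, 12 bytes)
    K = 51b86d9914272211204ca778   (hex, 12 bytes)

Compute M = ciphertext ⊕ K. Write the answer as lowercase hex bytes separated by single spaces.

61 63 63 65 73 73 20 61 67 65 6e 74

00110000 XOR 01010001 = 01100001
11011011 XOR 10111000 = 01100011
00001110 XOR 01101101 = 01100011
11111100 XOR 10011001 = 01100101
01100111 XOR 00010100 = 01110011
01010100 XOR 00100111 = 01110011
00000010 XOR 00100010 = 00100000
01110000 XOR 00010001 = 01100001
01000111 XOR 00100000 = 01100111
00101001 XOR 01001100 = 01100101
11001001 XOR 10100111 = 01101110
00001100 XOR 01111000 = 01110100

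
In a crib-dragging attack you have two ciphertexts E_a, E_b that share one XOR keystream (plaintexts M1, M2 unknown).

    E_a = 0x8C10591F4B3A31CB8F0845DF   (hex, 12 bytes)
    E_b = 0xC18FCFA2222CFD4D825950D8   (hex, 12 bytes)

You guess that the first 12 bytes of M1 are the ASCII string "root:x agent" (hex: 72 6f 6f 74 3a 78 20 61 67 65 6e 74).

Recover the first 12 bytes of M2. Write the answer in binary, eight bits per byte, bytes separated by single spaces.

First, E_a ⊕ E_b = (M1 ⊕ K) ⊕ (M2 ⊕ K) = M1 ⊕ M2, so the key drops out. Then M2 = (M1 ⊕ M2) ⊕ M1 over the first 12 bytes.
byte 0: (8c ⊕ c1) ⊕ 72 = 4d ⊕ 72 = 3f
byte 1: (10 ⊕ 8f) ⊕ 6f = 9f ⊕ 6f = f0
byte 2: (59 ⊕ cf) ⊕ 6f = 96 ⊕ 6f = f9
byte 3: (1f ⊕ a2) ⊕ 74 = bd ⊕ 74 = c9
byte 4: (4b ⊕ 22) ⊕ 3a = 69 ⊕ 3a = 53
byte 5: (3a ⊕ 2c) ⊕ 78 = 16 ⊕ 78 = 6e
byte 6: (31 ⊕ fd) ⊕ 20 = cc ⊕ 20 = ec
byte 7: (cb ⊕ 4d) ⊕ 61 = 86 ⊕ 61 = e7
byte 8: (8f ⊕ 82) ⊕ 67 = 0d ⊕ 67 = 6a
byte 9: (08 ⊕ 59) ⊕ 65 = 51 ⊕ 65 = 34
byte 10: (45 ⊕ 50) ⊕ 6e = 15 ⊕ 6e = 7b
byte 11: (df ⊕ d8) ⊕ 74 = 07 ⊕ 74 = 73

00111111 11110000 11111001 11001001 01010011 01101110 11101100 11100111 01101010 00110100 01111011 01110011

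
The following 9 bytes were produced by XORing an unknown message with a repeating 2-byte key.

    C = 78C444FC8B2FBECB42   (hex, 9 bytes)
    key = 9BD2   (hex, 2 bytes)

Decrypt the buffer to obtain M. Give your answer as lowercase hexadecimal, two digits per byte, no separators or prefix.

The 2-byte key repeats, so the effective keystream is 9b d2 9b d2 9b d2 9b d2 9b.
byte 0: 78 ⊕ 9b = e3
byte 1: c4 ⊕ d2 = 16
byte 2: 44 ⊕ 9b = df
byte 3: fc ⊕ d2 = 2e
byte 4: 8b ⊕ 9b = 10
byte 5: 2f ⊕ d2 = fd
byte 6: be ⊕ 9b = 25
byte 7: cb ⊕ d2 = 19
byte 8: 42 ⊕ 9b = d9

e316df2e10fd2519d9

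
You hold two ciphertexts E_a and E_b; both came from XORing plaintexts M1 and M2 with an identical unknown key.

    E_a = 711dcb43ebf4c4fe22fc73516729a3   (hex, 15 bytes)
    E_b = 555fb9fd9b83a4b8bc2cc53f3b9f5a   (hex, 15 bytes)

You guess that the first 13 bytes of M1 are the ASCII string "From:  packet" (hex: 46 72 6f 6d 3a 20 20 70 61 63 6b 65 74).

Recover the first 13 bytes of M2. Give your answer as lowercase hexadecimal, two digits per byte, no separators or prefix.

62301dd34a574036ffb3dd0b28

First, E_a ⊕ E_b = (M1 ⊕ K) ⊕ (M2 ⊕ K) = M1 ⊕ M2, so the key drops out. Then M2 = (M1 ⊕ M2) ⊕ M1 over the first 13 bytes.
byte 0: (71 ^ 55) ^ 46 = 24 ^ 46 = 62
byte 1: (1d ^ 5f) ^ 72 = 42 ^ 72 = 30
byte 2: (cb ^ b9) ^ 6f = 72 ^ 6f = 1d
byte 3: (43 ^ fd) ^ 6d = be ^ 6d = d3
byte 4: (eb ^ 9b) ^ 3a = 70 ^ 3a = 4a
byte 5: (f4 ^ 83) ^ 20 = 77 ^ 20 = 57
byte 6: (c4 ^ a4) ^ 20 = 60 ^ 20 = 40
byte 7: (fe ^ b8) ^ 70 = 46 ^ 70 = 36
byte 8: (22 ^ bc) ^ 61 = 9e ^ 61 = ff
byte 9: (fc ^ 2c) ^ 63 = d0 ^ 63 = b3
byte 10: (73 ^ c5) ^ 6b = b6 ^ 6b = dd
byte 11: (51 ^ 3f) ^ 65 = 6e ^ 65 = 0b
byte 12: (67 ^ 3b) ^ 74 = 5c ^ 74 = 28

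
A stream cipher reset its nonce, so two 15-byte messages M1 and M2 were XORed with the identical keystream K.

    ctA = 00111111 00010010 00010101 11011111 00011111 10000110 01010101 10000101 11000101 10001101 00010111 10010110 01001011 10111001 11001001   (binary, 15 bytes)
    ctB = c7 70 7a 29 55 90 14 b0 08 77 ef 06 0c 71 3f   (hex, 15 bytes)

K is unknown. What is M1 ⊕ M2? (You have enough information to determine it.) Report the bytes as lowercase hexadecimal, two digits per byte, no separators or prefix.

ctA ⊕ ctB = (M1 ⊕ K) ⊕ (M2 ⊕ K) = M1 ⊕ M2 — the shared key cancels under XOR.
3f ⊕ c7 = f8
12 ⊕ 70 = 62
15 ⊕ 7a = 6f
df ⊕ 29 = f6
1f ⊕ 55 = 4a
86 ⊕ 90 = 16
55 ⊕ 14 = 41
85 ⊕ b0 = 35
c5 ⊕ 08 = cd
8d ⊕ 77 = fa
17 ⊕ ef = f8
96 ⊕ 06 = 90
4b ⊕ 0c = 47
b9 ⊕ 71 = c8
c9 ⊕ 3f = f6

f8626ff64a164135cdfaf89047c8f6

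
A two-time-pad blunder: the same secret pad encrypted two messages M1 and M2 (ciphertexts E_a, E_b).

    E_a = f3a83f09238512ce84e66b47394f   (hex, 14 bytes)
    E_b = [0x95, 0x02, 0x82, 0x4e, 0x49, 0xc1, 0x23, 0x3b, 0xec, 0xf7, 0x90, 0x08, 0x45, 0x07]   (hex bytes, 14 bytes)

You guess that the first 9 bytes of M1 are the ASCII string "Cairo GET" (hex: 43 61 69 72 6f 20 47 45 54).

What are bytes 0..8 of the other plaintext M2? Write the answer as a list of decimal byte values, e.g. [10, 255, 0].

[37, 203, 212, 53, 5, 100, 118, 176, 60]

First, E_a ⊕ E_b = (M1 ⊕ K) ⊕ (M2 ⊕ K) = M1 ⊕ M2, so the key drops out. Then M2 = (M1 ⊕ M2) ⊕ M1 over the first 9 bytes.
byte 0: (f3 ⊕ 95) ⊕ 43 = 66 ⊕ 43 = 25
byte 1: (a8 ⊕ 02) ⊕ 61 = aa ⊕ 61 = cb
byte 2: (3f ⊕ 82) ⊕ 69 = bd ⊕ 69 = d4
byte 3: (09 ⊕ 4e) ⊕ 72 = 47 ⊕ 72 = 35
byte 4: (23 ⊕ 49) ⊕ 6f = 6a ⊕ 6f = 05
byte 5: (85 ⊕ c1) ⊕ 20 = 44 ⊕ 20 = 64
byte 6: (12 ⊕ 23) ⊕ 47 = 31 ⊕ 47 = 76
byte 7: (ce ⊕ 3b) ⊕ 45 = f5 ⊕ 45 = b0
byte 8: (84 ⊕ ec) ⊕ 54 = 68 ⊕ 54 = 3c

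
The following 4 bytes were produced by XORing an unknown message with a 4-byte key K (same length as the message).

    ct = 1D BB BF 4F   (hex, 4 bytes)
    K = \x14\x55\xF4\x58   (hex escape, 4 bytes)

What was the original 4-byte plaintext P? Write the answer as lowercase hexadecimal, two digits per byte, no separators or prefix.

09ee4b17

XOR is its own inverse, so applying the key byte-wise gives the result directly.
byte 0: 1d xor 14 = 09
byte 1: bb xor 55 = ee
byte 2: bf xor f4 = 4b
byte 3: 4f xor 58 = 17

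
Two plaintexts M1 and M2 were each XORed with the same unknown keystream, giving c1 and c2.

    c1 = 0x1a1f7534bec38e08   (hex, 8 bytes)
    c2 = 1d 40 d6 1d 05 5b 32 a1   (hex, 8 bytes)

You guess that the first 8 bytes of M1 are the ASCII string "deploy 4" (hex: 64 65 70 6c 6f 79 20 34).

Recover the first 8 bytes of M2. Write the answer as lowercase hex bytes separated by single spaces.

First, c1 ⊕ c2 = (M1 ⊕ K) ⊕ (M2 ⊕ K) = M1 ⊕ M2, so the key drops out. Then M2 = (M1 ⊕ M2) ⊕ M1 over the first 8 bytes.
byte 0: (1a ^ 1d) ^ 64 = 07 ^ 64 = 63
byte 1: (1f ^ 40) ^ 65 = 5f ^ 65 = 3a
byte 2: (75 ^ d6) ^ 70 = a3 ^ 70 = d3
byte 3: (34 ^ 1d) ^ 6c = 29 ^ 6c = 45
byte 4: (be ^ 05) ^ 6f = bb ^ 6f = d4
byte 5: (c3 ^ 5b) ^ 79 = 98 ^ 79 = e1
byte 6: (8e ^ 32) ^ 20 = bc ^ 20 = 9c
byte 7: (08 ^ a1) ^ 34 = a9 ^ 34 = 9d

63 3a d3 45 d4 e1 9c 9d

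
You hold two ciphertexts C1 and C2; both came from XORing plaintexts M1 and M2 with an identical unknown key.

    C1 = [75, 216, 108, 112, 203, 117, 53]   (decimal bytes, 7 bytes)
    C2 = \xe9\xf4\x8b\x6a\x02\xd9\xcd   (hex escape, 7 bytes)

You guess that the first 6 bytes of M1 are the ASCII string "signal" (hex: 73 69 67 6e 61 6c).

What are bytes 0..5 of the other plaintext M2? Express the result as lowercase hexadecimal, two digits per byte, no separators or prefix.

First, C1 ⊕ C2 = (M1 ⊕ K) ⊕ (M2 ⊕ K) = M1 ⊕ M2, so the key drops out. Then M2 = (M1 ⊕ M2) ⊕ M1 over the first 6 bytes.
byte 0: (4b ^ e9) ^ 73 = a2 ^ 73 = d1
byte 1: (d8 ^ f4) ^ 69 = 2c ^ 69 = 45
byte 2: (6c ^ 8b) ^ 67 = e7 ^ 67 = 80
byte 3: (70 ^ 6a) ^ 6e = 1a ^ 6e = 74
byte 4: (cb ^ 02) ^ 61 = c9 ^ 61 = a8
byte 5: (75 ^ d9) ^ 6c = ac ^ 6c = c0

d1458074a8c0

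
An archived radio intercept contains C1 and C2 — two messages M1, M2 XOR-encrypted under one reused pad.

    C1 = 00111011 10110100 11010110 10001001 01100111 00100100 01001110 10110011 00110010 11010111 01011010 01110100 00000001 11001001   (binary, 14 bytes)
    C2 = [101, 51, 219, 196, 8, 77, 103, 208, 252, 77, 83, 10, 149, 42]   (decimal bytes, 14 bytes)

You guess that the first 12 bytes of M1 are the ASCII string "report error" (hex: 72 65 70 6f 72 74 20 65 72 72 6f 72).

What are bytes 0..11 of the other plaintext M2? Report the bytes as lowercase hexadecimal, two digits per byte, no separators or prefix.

2ce27d221d1d0906bce8660c

First, C1 ⊕ C2 = (M1 ⊕ K) ⊕ (M2 ⊕ K) = M1 ⊕ M2, so the key drops out. Then M2 = (M1 ⊕ M2) ⊕ M1 over the first 12 bytes.
byte 0: (3b xor 65) xor 72 = 5e xor 72 = 2c
byte 1: (b4 xor 33) xor 65 = 87 xor 65 = e2
byte 2: (d6 xor db) xor 70 = 0d xor 70 = 7d
byte 3: (89 xor c4) xor 6f = 4d xor 6f = 22
byte 4: (67 xor 08) xor 72 = 6f xor 72 = 1d
byte 5: (24 xor 4d) xor 74 = 69 xor 74 = 1d
byte 6: (4e xor 67) xor 20 = 29 xor 20 = 09
byte 7: (b3 xor d0) xor 65 = 63 xor 65 = 06
byte 8: (32 xor fc) xor 72 = ce xor 72 = bc
byte 9: (d7 xor 4d) xor 72 = 9a xor 72 = e8
byte 10: (5a xor 53) xor 6f = 09 xor 6f = 66
byte 11: (74 xor 0a) xor 72 = 7e xor 72 = 0c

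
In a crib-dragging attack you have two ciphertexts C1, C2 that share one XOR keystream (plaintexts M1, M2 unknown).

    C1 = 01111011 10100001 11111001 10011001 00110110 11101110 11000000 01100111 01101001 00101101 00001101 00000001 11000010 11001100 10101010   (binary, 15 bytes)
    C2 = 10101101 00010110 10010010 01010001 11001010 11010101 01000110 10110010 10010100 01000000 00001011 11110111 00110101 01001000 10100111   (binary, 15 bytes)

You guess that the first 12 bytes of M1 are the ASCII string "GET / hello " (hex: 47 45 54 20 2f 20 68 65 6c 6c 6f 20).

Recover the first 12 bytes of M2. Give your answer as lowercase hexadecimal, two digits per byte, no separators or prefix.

91f23fe8d31beeb0910169d6

First, C1 ⊕ C2 = (M1 ⊕ K) ⊕ (M2 ⊕ K) = M1 ⊕ M2, so the key drops out. Then M2 = (M1 ⊕ M2) ⊕ M1 over the first 12 bytes.
byte 0: (7b ^ ad) ^ 47 = d6 ^ 47 = 91
byte 1: (a1 ^ 16) ^ 45 = b7 ^ 45 = f2
byte 2: (f9 ^ 92) ^ 54 = 6b ^ 54 = 3f
byte 3: (99 ^ 51) ^ 20 = c8 ^ 20 = e8
byte 4: (36 ^ ca) ^ 2f = fc ^ 2f = d3
byte 5: (ee ^ d5) ^ 20 = 3b ^ 20 = 1b
byte 6: (c0 ^ 46) ^ 68 = 86 ^ 68 = ee
byte 7: (67 ^ b2) ^ 65 = d5 ^ 65 = b0
byte 8: (69 ^ 94) ^ 6c = fd ^ 6c = 91
byte 9: (2d ^ 40) ^ 6c = 6d ^ 6c = 01
byte 10: (0d ^ 0b) ^ 6f = 06 ^ 6f = 69
byte 11: (01 ^ f7) ^ 20 = f6 ^ 20 = d6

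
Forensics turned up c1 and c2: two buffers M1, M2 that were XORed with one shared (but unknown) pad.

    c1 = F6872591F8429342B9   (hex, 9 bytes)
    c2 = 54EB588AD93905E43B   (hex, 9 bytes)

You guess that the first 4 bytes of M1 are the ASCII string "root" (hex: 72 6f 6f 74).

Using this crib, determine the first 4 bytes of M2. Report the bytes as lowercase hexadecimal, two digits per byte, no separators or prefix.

d003126f

First, c1 ⊕ c2 = (M1 ⊕ K) ⊕ (M2 ⊕ K) = M1 ⊕ M2, so the key drops out. Then M2 = (M1 ⊕ M2) ⊕ M1 over the first 4 bytes.
byte 0: (f6 ^ 54) ^ 72 = a2 ^ 72 = d0
byte 1: (87 ^ eb) ^ 6f = 6c ^ 6f = 03
byte 2: (25 ^ 58) ^ 6f = 7d ^ 6f = 12
byte 3: (91 ^ 8a) ^ 74 = 1b ^ 74 = 6f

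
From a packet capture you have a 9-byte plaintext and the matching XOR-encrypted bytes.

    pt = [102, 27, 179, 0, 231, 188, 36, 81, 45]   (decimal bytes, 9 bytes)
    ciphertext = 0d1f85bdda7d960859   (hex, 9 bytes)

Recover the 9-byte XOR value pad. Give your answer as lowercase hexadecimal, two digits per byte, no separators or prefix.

6b0436bd3dc1b25974

Since ciphertext = pt ⊕ pad, XORing both sides with pt gives pad = pt ⊕ ciphertext.
byte 0: 66 ^ 0d = 6b
byte 1: 1b ^ 1f = 04
byte 2: b3 ^ 85 = 36
byte 3: 00 ^ bd = bd
byte 4: e7 ^ da = 3d
byte 5: bc ^ 7d = c1
byte 6: 24 ^ 96 = b2
byte 7: 51 ^ 08 = 59
byte 8: 2d ^ 59 = 74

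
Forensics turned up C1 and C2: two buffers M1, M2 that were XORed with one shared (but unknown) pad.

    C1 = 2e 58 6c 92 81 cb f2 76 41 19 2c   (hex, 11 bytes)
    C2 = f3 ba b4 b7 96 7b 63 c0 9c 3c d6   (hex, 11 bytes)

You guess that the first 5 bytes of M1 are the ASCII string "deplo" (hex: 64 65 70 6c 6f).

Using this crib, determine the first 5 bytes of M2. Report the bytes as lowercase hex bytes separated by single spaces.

First, C1 ⊕ C2 = (M1 ⊕ K) ⊕ (M2 ⊕ K) = M1 ⊕ M2, so the key drops out. Then M2 = (M1 ⊕ M2) ⊕ M1 over the first 5 bytes.
byte 0: (2e xor f3) xor 64 = dd xor 64 = b9
byte 1: (58 xor ba) xor 65 = e2 xor 65 = 87
byte 2: (6c xor b4) xor 70 = d8 xor 70 = a8
byte 3: (92 xor b7) xor 6c = 25 xor 6c = 49
byte 4: (81 xor 96) xor 6f = 17 xor 6f = 78

b9 87 a8 49 78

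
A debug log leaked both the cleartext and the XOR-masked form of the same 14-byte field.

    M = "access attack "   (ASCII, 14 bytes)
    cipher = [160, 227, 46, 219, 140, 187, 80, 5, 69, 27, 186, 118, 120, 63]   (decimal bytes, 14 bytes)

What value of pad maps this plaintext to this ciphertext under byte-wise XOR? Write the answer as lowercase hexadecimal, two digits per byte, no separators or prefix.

c1804dbeffc87064316fdb15131f

Since cipher = M ⊕ pad, XORing both sides with M gives pad = M ⊕ cipher.
 97 ^ 160 = 193
 99 ^ 227 = 128
 99 ^  46 =  77
101 ^ 219 = 190
115 ^ 140 = 255
115 ^ 187 = 200
 32 ^  80 = 112
 97 ^   5 = 100
116 ^  69 =  49
116 ^  27 = 111
 97 ^ 186 = 219
 99 ^ 118 =  21
107 ^ 120 =  19
 32 ^  63 =  31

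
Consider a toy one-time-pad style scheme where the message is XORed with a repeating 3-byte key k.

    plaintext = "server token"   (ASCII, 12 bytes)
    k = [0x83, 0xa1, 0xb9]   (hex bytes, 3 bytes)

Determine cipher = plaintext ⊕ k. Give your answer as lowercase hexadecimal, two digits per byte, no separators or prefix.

f0c4cbf5c4cba3d5d6e8c4d7

The 3-byte key repeats, so the effective keystream is 83 a1 b9 83 a1 b9 83 a1 b9 83 a1 b9.
byte 0: 73 xor 83 = f0
byte 1: 65 xor a1 = c4
byte 2: 72 xor b9 = cb
byte 3: 76 xor 83 = f5
byte 4: 65 xor a1 = c4
byte 5: 72 xor b9 = cb
byte 6: 20 xor 83 = a3
byte 7: 74 xor a1 = d5
byte 8: 6f xor b9 = d6
byte 9: 6b xor 83 = e8
byte 10: 65 xor a1 = c4
byte 11: 6e xor b9 = d7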